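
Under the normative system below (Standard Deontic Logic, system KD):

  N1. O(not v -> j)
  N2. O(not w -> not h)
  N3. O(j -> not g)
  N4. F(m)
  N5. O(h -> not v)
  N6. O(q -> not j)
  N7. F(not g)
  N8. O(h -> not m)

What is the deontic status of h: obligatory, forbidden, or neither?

F(not g) at premise 7 means O(g).
Premise 3, O(j -> not g), contraposes to O(g -> not j); with O(g) we get O(not j).
The contrapositive of premise 1 (O(not v -> j)) is O(not j -> v), and O(not j) is already established, so O(v).
The contrapositive of premise 5 (O(h -> not v)) is O(v -> not h), and O(v) is already established, so O(not h).
Premises 2, 4, 6, 8 do not contribute to this derivation.
Thus O(not h), which is F(h): h is forbidden.

Forbidden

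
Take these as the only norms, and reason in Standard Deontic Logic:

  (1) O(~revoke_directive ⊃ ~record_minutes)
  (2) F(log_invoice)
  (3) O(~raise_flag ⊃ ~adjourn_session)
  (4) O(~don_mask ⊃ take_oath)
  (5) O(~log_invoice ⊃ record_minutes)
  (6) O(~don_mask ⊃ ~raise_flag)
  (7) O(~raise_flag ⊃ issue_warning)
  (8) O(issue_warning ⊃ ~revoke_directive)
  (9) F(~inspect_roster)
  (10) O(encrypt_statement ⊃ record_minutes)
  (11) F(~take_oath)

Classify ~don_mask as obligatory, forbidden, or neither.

Premise 2 is F(log_invoice), i.e. O(~log_invoice).
Premise 5 is O(~log_invoice ⊃ record_minutes); since O(~log_invoice), deontic closure gives O(record_minutes).
Premise 1, O(~revoke_directive ⊃ ~record_minutes), contraposes to O(record_minutes ⊃ revoke_directive); with O(record_minutes) we get O(revoke_directive).
Premise 8, O(issue_warning ⊃ ~revoke_directive), contraposes to O(revoke_directive ⊃ ~issue_warning); with O(revoke_directive) we get O(~issue_warning).
Premise 7, O(~raise_flag ⊃ issue_warning), contraposes to O(~issue_warning ⊃ raise_flag); with O(~issue_warning) we get O(raise_flag).
Premise 6, O(~don_mask ⊃ ~raise_flag), contraposes to O(raise_flag ⊃ don_mask); with O(raise_flag) we get O(don_mask).
Premises 3, 4, 9, 10, 11 do not contribute to this derivation.
Thus O(don_mask), which is F(~don_mask): ~don_mask is forbidden.

Forbidden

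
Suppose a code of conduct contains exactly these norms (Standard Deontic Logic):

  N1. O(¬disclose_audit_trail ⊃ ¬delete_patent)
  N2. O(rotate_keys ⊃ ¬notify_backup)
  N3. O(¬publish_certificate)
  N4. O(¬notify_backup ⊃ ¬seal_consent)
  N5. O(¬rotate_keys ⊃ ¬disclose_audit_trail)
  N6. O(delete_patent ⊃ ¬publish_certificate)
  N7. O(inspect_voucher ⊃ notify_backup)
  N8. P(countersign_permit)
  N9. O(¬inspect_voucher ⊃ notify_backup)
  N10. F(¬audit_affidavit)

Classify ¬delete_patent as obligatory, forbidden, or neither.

Premises 9 and 7 are O(¬inspect_voucher ⊃ notify_backup) and O(inspect_voucher ⊃ notify_backup); every ideal world satisfies ¬inspect_voucher or inspect_voucher, so in either case notify_backup holds — hence O(notify_backup).
The contrapositive of premise 2 (O(rotate_keys ⊃ ¬notify_backup)) is O(notify_backup ⊃ ¬rotate_keys), and O(notify_backup) is already established, so O(¬rotate_keys).
Premise 5 is O(¬rotate_keys ⊃ ¬disclose_audit_trail); since O(¬rotate_keys), deontic closure gives O(¬disclose_audit_trail).
Premise 1 is O(¬disclose_audit_trail ⊃ ¬delete_patent); since O(¬disclose_audit_trail), deontic closure gives O(¬delete_patent).
Premises 3, 4, 6, 8, 10 do not contribute to this derivation.
Hence ¬delete_patent is obligatory.

Obligatory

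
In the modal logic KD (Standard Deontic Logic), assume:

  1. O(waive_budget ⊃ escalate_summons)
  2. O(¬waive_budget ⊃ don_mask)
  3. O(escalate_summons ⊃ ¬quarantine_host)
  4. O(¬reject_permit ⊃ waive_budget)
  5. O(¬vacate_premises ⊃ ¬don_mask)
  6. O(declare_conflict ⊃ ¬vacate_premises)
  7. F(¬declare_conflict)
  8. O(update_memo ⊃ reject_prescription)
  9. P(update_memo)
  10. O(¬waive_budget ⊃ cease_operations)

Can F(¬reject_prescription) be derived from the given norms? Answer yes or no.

No

Premise 8 is O(update_memo ⊃ reject_prescription), but O(update_memo) is not derivable from the premises (the permission P(update_memo) asserts only ¬O(¬update_memo), not O(update_memo)), so it does not yield O(reject_prescription).
No other premise forces O(reject_prescription). An ideal world satisfying every premise can still have ¬reject_prescription true, so F(¬reject_prescription) is not derivable.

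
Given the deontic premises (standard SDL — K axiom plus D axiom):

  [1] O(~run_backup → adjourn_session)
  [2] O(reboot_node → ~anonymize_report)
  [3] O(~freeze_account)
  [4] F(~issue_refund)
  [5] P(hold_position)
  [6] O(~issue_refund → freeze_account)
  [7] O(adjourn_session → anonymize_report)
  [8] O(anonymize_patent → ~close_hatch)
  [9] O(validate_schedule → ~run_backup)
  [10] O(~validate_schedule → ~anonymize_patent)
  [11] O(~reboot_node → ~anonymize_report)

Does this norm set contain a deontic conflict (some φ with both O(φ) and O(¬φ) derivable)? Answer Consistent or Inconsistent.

Consistent

Premise 6 is O(~issue_refund → freeze_account), but O(~issue_refund) is not derivable from the premises, so it does not yield O(freeze_account).
So O(freeze_account) is not derivable, and the apparent clash with O(~freeze_account) does not arise.
A world satisfying every obligation exists (e.g. adjourn_session=false, anonymize_patent=false, anonymize_report=false, close_hatch=false, freeze_account=false, hold_position=false, issue_refund=true, reboot_node=false, run_backup=true, validate_schedule=false); no atom is both obligatory and forbidden, so the set is consistent.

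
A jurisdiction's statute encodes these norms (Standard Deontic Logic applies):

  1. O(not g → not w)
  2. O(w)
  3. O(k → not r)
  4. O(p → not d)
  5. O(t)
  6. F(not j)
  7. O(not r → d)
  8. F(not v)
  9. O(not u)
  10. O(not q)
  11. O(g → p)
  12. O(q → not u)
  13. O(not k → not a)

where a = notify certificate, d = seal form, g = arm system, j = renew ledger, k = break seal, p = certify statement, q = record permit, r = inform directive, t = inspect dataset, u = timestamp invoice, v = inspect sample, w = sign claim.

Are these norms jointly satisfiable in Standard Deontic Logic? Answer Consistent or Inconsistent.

Consistent

Premise 12 is O(q → not u); even if O(not u) held, inferring O(q) would be affirming the consequent — invalid.
So O(q) is not derivable, and the apparent clash with O(not q) does not arise.
A world satisfying every obligation exists (e.g. a=false, d=false, g=true, j=true, k=false, p=true, q=false, r=true, t=true, u=false, v=true, w=true); no atom is both obligatory and forbidden, so the set is consistent.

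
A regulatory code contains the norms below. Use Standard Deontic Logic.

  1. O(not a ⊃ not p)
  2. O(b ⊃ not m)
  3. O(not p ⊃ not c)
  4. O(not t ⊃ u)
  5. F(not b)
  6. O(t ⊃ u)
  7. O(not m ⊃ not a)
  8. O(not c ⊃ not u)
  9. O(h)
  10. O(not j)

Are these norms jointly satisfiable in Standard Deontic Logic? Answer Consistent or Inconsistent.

Premises 4 and 6 are O(not t ⊃ u) and O(t ⊃ u); every ideal world satisfies not t or t, so in either case u holds — hence O(u).
Premise 8, O(not c ⊃ not u), contraposes to O(u ⊃ c); with O(u) we get O(c).
Premise 3, O(not p ⊃ not c), contraposes to O(c ⊃ p); with O(c) we get O(p).
The contrapositive of premise 1 (O(not a ⊃ not p)) is O(p ⊃ a), and O(p) is already established, so O(a).
Premise 7 is O(not m ⊃ not a); contrapositively O(a ⊃ m). Since O(a) holds, K gives O(m).
The contrapositive of premise 2 (O(b ⊃ not m)) is O(m ⊃ not b), and O(m) is already established, so O(not b).
But premise 5, F(not b), means O(b).
We now have both O(not b) and O(b) — b is simultaneously obligatory and forbidden, violating the D-axiom.

Inconsistent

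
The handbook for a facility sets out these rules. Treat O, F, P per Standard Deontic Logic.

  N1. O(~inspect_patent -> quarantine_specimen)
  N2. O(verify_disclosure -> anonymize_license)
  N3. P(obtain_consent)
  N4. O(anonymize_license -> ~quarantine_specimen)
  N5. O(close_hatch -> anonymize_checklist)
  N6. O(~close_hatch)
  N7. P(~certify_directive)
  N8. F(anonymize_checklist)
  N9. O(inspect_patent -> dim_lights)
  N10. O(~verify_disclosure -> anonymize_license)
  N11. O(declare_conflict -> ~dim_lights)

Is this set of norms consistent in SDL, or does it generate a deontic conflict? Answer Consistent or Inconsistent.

Premise 5 is O(close_hatch -> anonymize_checklist), but O(close_hatch) is not derivable from the premises, so it does not yield O(anonymize_checklist).
So O(anonymize_checklist) is not derivable, and the apparent clash with O(~anonymize_checklist) does not arise.
A world satisfying every obligation exists (e.g. anonymize_checklist=false, anonymize_license=true, certify_directive=false, close_hatch=false, declare_conflict=false, dim_lights=true, inspect_patent=true, obtain_consent=false, quarantine_specimen=false, verify_disclosure=false); no atom is both obligatory and forbidden, so the set is consistent.

Consistent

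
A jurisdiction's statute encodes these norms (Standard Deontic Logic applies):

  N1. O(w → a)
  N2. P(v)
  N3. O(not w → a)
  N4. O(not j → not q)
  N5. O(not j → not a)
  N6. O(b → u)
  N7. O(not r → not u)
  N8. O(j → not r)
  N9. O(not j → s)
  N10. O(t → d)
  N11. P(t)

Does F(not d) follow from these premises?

Premise 10 is O(t → d), but O(t) is not derivable from the premises (the permission P(t) asserts only not O(not t), not O(t)), so it does not yield O(d).
No other premise forces O(d). An ideal world satisfying every premise can still have not d true, so F(not d) is not derivable.

No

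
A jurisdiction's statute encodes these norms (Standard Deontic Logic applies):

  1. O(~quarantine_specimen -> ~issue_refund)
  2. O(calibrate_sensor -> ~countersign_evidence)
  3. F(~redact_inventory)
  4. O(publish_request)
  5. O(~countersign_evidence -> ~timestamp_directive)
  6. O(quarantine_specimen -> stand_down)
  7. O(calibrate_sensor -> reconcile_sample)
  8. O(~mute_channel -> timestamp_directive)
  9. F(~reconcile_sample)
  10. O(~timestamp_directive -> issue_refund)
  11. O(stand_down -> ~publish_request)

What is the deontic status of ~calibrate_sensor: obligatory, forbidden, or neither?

Obligatory

Premise 4 states O(publish_request) outright.
Premise 11 is O(stand_down -> ~publish_request); contrapositively O(publish_request -> ~stand_down). Since O(publish_request) holds, K gives O(~stand_down).
The contrapositive of premise 6 (O(quarantine_specimen -> stand_down)) is O(~stand_down -> ~quarantine_specimen), and O(~stand_down) is already established, so O(~quarantine_specimen).
Applying K to premise 1 (O(~quarantine_specimen -> ~issue_refund)) and O(~quarantine_specimen) yields O(~issue_refund).
Premise 10, O(~timestamp_directive -> issue_refund), contraposes to O(~issue_refund -> timestamp_directive); with O(~issue_refund) we get O(timestamp_directive).
The contrapositive of premise 5 (O(~countersign_evidence -> ~timestamp_directive)) is O(timestamp_directive -> countersign_evidence), and O(timestamp_directive) is already established, so O(countersign_evidence).
Premise 2, O(calibrate_sensor -> ~countersign_evidence), contraposes to O(countersign_evidence -> ~calibrate_sensor); with O(countersign_evidence) we get O(~calibrate_sensor).
Premises 3, 7, 8, 9 do not contribute to this derivation.
Hence ~calibrate_sensor is obligatory.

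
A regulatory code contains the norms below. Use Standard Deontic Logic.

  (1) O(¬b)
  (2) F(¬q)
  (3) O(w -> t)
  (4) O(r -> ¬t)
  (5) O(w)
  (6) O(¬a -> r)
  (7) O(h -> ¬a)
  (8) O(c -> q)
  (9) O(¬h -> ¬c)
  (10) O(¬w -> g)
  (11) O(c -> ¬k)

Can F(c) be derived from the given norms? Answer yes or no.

Yes

Premise 5 gives O(w).
From O(w) and premise 3, O(w -> t), we obtain O(t).
Premise 4 is O(r -> ¬t); contrapositively O(t -> ¬r). Since O(t) holds, K gives O(¬r).
Premise 6, O(¬a -> r), contraposes to O(¬r -> a); with O(¬r) we get O(a).
Premise 7 is O(h -> ¬a); contrapositively O(a -> ¬h). Since O(a) holds, K gives O(¬h).
Premise 9 is O(¬h -> ¬c); since O(¬h), deontic closure gives O(¬c).
Premises 1, 2, 8, 10, 11 do not contribute to this derivation.
So O(¬c) holds, i.e. F(c). The claim follows.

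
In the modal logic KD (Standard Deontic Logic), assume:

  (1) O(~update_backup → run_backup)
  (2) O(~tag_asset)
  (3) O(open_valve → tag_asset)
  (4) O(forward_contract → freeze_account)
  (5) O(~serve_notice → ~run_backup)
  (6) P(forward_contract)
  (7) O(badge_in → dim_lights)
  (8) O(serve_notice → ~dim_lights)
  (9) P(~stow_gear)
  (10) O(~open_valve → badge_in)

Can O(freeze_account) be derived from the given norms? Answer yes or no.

No

Premise 4 is O(forward_contract → freeze_account), but O(forward_contract) is not derivable from the premises (the permission P(forward_contract) asserts only ~O(~forward_contract), not O(forward_contract)), so it does not yield O(freeze_account).
No other premise forces O(freeze_account). An ideal world satisfying every premise can still have freeze_account false, so O(freeze_account) is not derivable.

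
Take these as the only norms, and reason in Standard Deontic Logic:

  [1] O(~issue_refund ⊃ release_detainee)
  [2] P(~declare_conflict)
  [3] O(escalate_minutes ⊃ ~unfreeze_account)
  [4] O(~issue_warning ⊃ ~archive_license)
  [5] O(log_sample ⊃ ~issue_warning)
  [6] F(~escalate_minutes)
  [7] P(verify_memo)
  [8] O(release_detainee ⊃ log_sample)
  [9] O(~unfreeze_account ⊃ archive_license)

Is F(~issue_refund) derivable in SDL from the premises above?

Yes

F(~escalate_minutes) at premise 6 means O(escalate_minutes).
From O(escalate_minutes) and premise 3, O(escalate_minutes ⊃ ~unfreeze_account), we obtain O(~unfreeze_account).
Applying K to premise 9 (O(~unfreeze_account ⊃ archive_license)) and O(~unfreeze_account) yields O(archive_license).
Premise 4 is O(~issue_warning ⊃ ~archive_license); contrapositively O(archive_license ⊃ issue_warning). Since O(archive_license) holds, K gives O(issue_warning).
The contrapositive of premise 5 (O(log_sample ⊃ ~issue_warning)) is O(issue_warning ⊃ ~log_sample), and O(issue_warning) is already established, so O(~log_sample).
Premise 8 is O(release_detainee ⊃ log_sample); contrapositively O(~log_sample ⊃ ~release_detainee). Since O(~log_sample) holds, K gives O(~release_detainee).
Premise 1 is O(~issue_refund ⊃ release_detainee); contrapositively O(~release_detainee ⊃ issue_refund). Since O(~release_detainee) holds, K gives O(issue_refund).
Premises 2, 7 do not contribute to this derivation.
So O(issue_refund) holds, i.e. F(~issue_refund). The claim follows.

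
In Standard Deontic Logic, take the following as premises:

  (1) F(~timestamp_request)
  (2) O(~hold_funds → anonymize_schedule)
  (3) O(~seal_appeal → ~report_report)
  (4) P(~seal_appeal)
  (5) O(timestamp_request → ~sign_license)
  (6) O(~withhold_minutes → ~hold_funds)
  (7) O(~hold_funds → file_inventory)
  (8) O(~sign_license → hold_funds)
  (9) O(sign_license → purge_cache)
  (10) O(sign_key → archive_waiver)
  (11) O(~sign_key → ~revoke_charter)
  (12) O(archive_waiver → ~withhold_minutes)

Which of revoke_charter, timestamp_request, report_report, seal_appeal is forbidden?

Premise 1, F(~timestamp_request), is equivalent to O(timestamp_request).
Premise 5 is O(timestamp_request → ~sign_license); since O(timestamp_request), deontic closure gives O(~sign_license).
Premise 8 is O(~sign_license → hold_funds); since O(~sign_license), deontic closure gives O(hold_funds).
Premise 6, O(~withhold_minutes → ~hold_funds), contraposes to O(hold_funds → withhold_minutes); with O(hold_funds) we get O(withhold_minutes).
Premise 12 is O(archive_waiver → ~withhold_minutes); contrapositively O(withhold_minutes → ~archive_waiver). Since O(withhold_minutes) holds, K gives O(~archive_waiver).
Premise 10, O(sign_key → archive_waiver), contraposes to O(~archive_waiver → ~sign_key); with O(~archive_waiver) we get O(~sign_key).
From O(~sign_key) and premise 11, O(~sign_key → ~revoke_charter), we obtain O(~revoke_charter).
So O(~revoke_charter) holds, i.e. revoke_charter is forbidden. None of the other listed options is forbidden under the premises.

revoke_charter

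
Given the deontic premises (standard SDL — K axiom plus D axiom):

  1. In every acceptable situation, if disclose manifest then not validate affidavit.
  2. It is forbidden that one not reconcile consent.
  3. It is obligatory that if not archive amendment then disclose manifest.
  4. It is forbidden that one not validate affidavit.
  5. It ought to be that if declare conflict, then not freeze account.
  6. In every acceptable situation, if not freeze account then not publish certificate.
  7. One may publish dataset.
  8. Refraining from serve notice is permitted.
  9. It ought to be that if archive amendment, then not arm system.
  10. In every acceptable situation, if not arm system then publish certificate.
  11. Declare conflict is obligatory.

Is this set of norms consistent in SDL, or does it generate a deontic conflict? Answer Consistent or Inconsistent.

Inconsistent

Premise 4, F(¬validate_affidavit), is equivalent to O(validate_affidavit).
Premise 1, O(disclose_manifest → ¬validate_affidavit), contraposes to O(validate_affidavit → ¬disclose_manifest); with O(validate_affidavit) we get O(¬disclose_manifest).
Premise 3 is O(¬archive_amendment → disclose_manifest); contrapositively O(¬disclose_manifest → archive_amendment). Since O(¬disclose_manifest) holds, K gives O(archive_amendment).
Applying K to premise 9 (O(archive_amendment → ¬arm_system)) and O(archive_amendment) yields O(¬arm_system).
With premise 10, O(¬arm_system → publish_certificate), the K-axiom yields O(publish_certificate).
Premise 6 is O(¬freeze_account → ¬publish_certificate); contrapositively O(publish_certificate → freeze_account). Since O(publish_certificate) holds, K gives O(freeze_account).
Premise 5 is O(declare_conflict → ¬freeze_account); contrapositively O(freeze_account → ¬declare_conflict). Since O(freeze_account) holds, K gives O(¬declare_conflict).
But premise 11 directly asserts O(declare_conflict).
We now have both O(¬declare_conflict) and O(declare_conflict) — declare_conflict is simultaneously obligatory and forbidden, violating the D-axiom.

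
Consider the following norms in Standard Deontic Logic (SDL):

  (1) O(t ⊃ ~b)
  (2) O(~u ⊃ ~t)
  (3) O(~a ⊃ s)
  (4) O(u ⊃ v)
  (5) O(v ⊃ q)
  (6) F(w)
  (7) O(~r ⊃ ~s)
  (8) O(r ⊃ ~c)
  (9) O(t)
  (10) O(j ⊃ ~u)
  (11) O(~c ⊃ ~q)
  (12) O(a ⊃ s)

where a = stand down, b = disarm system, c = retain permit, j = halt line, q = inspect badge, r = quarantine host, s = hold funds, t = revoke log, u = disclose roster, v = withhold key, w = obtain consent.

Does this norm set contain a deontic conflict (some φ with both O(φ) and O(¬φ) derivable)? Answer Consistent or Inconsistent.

Premises 3 and 12 cover both cases: O(~a ⊃ s) and O(a ⊃ s). Since ~a ∨ a is a tautology, O(s) follows.
Premise 7, O(~r ⊃ ~s), contraposes to O(s ⊃ r); with O(s) we get O(r).
Applying K to premise 8 (O(r ⊃ ~c)) and O(r) yields O(~c).
Applying K to premise 11 (O(~c ⊃ ~q)) and O(~c) yields O(~q).
The contrapositive of premise 5 (O(v ⊃ q)) is O(~q ⊃ ~v), and O(~q) is already established, so O(~v).
The contrapositive of premise 4 (O(u ⊃ v)) is O(~v ⊃ ~u), and O(~v) is already established, so O(~u).
Premise 2 is O(~u ⊃ ~t); since O(~u), deontic closure gives O(~t).
However, premise 9 gives O(t).
We now have both O(~t) and O(t) — t is simultaneously obligatory and forbidden, violating the D-axiom.

Inconsistent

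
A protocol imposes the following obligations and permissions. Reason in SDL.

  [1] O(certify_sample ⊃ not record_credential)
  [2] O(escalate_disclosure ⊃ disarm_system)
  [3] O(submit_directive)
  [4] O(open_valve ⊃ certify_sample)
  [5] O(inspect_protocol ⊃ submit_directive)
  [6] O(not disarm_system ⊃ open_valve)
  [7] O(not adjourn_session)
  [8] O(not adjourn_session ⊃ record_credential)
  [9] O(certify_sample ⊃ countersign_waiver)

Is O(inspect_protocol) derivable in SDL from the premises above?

Premise 5 is O(inspect_protocol ⊃ submit_directive); even if O(submit_directive) held, inferring O(inspect_protocol) would be affirming the consequent — invalid.
No other premise forces O(inspect_protocol). An ideal world satisfying every premise can still have inspect_protocol false, so O(inspect_protocol) is not derivable.

No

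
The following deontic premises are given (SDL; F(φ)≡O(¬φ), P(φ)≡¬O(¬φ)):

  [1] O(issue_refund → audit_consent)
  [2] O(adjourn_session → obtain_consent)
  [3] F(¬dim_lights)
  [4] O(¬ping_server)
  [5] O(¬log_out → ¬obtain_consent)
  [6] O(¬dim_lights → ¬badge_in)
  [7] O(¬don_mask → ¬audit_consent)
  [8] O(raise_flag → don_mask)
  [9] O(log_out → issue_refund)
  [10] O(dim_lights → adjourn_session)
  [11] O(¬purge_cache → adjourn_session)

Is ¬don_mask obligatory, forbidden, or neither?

Forbidden

Premise 3 is F(¬dim_lights), i.e. O(dim_lights).
With premise 10, O(dim_lights → adjourn_session), the K-axiom yields O(adjourn_session).
From O(adjourn_session) and premise 2, O(adjourn_session → obtain_consent), we obtain O(obtain_consent).
Premise 5 is O(¬log_out → ¬obtain_consent); contrapositively O(obtain_consent → log_out). Since O(obtain_consent) holds, K gives O(log_out).
Premise 9 is O(log_out → issue_refund); since O(log_out), deontic closure gives O(issue_refund).
From O(issue_refund) and premise 1, O(issue_refund → audit_consent), we obtain O(audit_consent).
Premise 7, O(¬don_mask → ¬audit_consent), contraposes to O(audit_consent → don_mask); with O(audit_consent) we get O(don_mask).
Premises 4, 6, 8, 11 do not contribute to this derivation.
Thus O(don_mask), which is F(¬don_mask): ¬don_mask is forbidden.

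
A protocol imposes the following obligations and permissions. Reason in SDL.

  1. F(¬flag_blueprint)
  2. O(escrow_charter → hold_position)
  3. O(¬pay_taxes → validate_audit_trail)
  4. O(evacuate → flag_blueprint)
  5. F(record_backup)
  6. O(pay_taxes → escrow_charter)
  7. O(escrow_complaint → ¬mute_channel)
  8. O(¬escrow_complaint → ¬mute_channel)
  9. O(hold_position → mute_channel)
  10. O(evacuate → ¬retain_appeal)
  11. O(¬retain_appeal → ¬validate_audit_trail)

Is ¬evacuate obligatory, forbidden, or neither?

Obligatory

By case analysis on escrow_complaint: premise 7 gives O(escrow_complaint → ¬mute_channel) and premise 8 gives O(¬escrow_complaint → ¬mute_channel), so O(¬mute_channel) either way.
Premise 9 is O(hold_position → mute_channel); contrapositively O(¬mute_channel → ¬hold_position). Since O(¬mute_channel) holds, K gives O(¬hold_position).
Premise 2, O(escrow_charter → hold_position), contraposes to O(¬hold_position → ¬escrow_charter); with O(¬hold_position) we get O(¬escrow_charter).
Premise 6, O(pay_taxes → escrow_charter), contraposes to O(¬escrow_charter → ¬pay_taxes); with O(¬escrow_charter) we get O(¬pay_taxes).
From O(¬pay_taxes) and premise 3, O(¬pay_taxes → validate_audit_trail), we obtain O(validate_audit_trail).
Premise 11, O(¬retain_appeal → ¬validate_audit_trail), contraposes to O(validate_audit_trail → retain_appeal); with O(validate_audit_trail) we get O(retain_appeal).
Premise 10, O(evacuate → ¬retain_appeal), contraposes to O(retain_appeal → ¬evacuate); with O(retain_appeal) we get O(¬evacuate).
Premises 1, 4, 5 do not contribute to this derivation.
Hence ¬evacuate is obligatory.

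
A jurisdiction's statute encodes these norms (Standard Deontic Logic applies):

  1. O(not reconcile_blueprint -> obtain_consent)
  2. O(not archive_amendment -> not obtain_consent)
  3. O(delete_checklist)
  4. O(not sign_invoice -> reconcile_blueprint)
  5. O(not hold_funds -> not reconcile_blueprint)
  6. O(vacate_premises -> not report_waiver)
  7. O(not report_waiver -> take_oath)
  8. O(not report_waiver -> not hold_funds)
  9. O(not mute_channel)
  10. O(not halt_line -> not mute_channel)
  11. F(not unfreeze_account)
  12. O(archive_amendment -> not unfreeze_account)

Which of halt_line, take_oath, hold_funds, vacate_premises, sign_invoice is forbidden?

vacate_premises

F(not unfreeze_account) at premise 11 means O(unfreeze_account).
Premise 12, O(archive_amendment -> not unfreeze_account), contraposes to O(unfreeze_account -> not archive_amendment); with O(unfreeze_account) we get O(not archive_amendment).
Premise 2 is O(not archive_amendment -> not obtain_consent); since O(not archive_amendment), deontic closure gives O(not obtain_consent).
The contrapositive of premise 1 (O(not reconcile_blueprint -> obtain_consent)) is O(not obtain_consent -> reconcile_blueprint), and O(not obtain_consent) is already established, so O(reconcile_blueprint).
Premise 5, O(not hold_funds -> not reconcile_blueprint), contraposes to O(reconcile_blueprint -> hold_funds); with O(reconcile_blueprint) we get O(hold_funds).
Premise 8, O(not report_waiver -> not hold_funds), contraposes to O(hold_funds -> report_waiver); with O(hold_funds) we get O(report_waiver).
Premise 6, O(vacate_premises -> not report_waiver), contraposes to O(report_waiver -> not vacate_premises); with O(report_waiver) we get O(not vacate_premises).
So O(not vacate_premises) holds, i.e. vacate_premises is forbidden. None of the other listed options is forbidden under the premises.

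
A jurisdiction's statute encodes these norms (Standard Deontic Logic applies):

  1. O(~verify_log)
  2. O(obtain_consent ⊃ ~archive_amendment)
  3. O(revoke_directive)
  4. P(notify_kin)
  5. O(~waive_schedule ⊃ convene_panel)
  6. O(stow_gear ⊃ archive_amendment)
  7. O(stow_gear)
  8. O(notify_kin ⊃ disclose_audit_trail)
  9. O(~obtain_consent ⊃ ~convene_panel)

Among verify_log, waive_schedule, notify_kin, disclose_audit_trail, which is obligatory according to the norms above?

waive_schedule

From premise 7 we have O(stow_gear).
Applying K to premise 6 (O(stow_gear ⊃ archive_amendment)) and O(stow_gear) yields O(archive_amendment).
The contrapositive of premise 2 (O(obtain_consent ⊃ ~archive_amendment)) is O(archive_amendment ⊃ ~obtain_consent), and O(archive_amendment) is already established, so O(~obtain_consent).
Premise 9 is O(~obtain_consent ⊃ ~convene_panel); since O(~obtain_consent), deontic closure gives O(~convene_panel).
Premise 5 is O(~waive_schedule ⊃ convene_panel); contrapositively O(~convene_panel ⊃ waive_schedule). Since O(~convene_panel) holds, K gives O(waive_schedule).
So O(waive_schedule) holds — waive_schedule is obligatory. None of the other listed options is made obligatory by any chain of premises.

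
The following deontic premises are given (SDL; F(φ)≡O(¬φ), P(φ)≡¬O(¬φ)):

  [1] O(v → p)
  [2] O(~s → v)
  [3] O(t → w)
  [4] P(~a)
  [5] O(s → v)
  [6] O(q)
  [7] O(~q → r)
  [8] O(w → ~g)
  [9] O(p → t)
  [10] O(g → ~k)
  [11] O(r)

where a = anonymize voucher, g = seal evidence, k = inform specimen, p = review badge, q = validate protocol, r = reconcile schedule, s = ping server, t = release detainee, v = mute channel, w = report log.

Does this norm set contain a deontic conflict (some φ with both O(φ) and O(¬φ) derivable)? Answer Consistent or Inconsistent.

Consistent

Premise 7 is O(~q → r); even if O(r) held, inferring O(~q) would be affirming the consequent — invalid.
So O(~q) is not derivable, and the apparent clash with O(q) does not arise.
A world satisfying every obligation exists (e.g. a=false, g=false, k=false, p=true, q=true, r=true, s=false, t=true, v=true, w=true); no atom is both obligatory and forbidden, so the set is consistent.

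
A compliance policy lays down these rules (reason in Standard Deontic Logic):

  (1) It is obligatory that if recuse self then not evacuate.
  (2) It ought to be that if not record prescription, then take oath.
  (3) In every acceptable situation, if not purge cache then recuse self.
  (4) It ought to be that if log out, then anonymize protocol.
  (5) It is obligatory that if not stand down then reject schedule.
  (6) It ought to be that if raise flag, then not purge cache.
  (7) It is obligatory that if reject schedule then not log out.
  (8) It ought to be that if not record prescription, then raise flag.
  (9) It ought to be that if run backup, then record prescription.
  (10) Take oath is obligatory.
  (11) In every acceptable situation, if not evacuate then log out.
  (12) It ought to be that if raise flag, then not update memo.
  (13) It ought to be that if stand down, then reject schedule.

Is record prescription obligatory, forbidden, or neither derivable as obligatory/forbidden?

Premises 13 and 5 cover both cases: O(stand_down → reject_schedule) and O(¬stand_down → reject_schedule). Since stand_down ∨ ¬stand_down is a tautology, O(reject_schedule) follows.
Applying K to premise 7 (O(reject_schedule → ¬log_out)) and O(reject_schedule) yields O(¬log_out).
Premise 11 is O(¬evacuate → log_out); contrapositively O(¬log_out → evacuate). Since O(¬log_out) holds, K gives O(evacuate).
Premise 1, O(recuse_self → ¬evacuate), contraposes to O(evacuate → ¬recuse_self); with O(evacuate) we get O(¬recuse_self).
Premise 3 is O(¬purge_cache → recuse_self); contrapositively O(¬recuse_self → purge_cache). Since O(¬recuse_self) holds, K gives O(purge_cache).
Premise 6 is O(raise_flag → ¬purge_cache); contrapositively O(purge_cache → ¬raise_flag). Since O(purge_cache) holds, K gives O(¬raise_flag).
The contrapositive of premise 8 (O(¬record_prescription → raise_flag)) is O(¬raise_flag → record_prescription), and O(¬raise_flag) is already established, so O(record_prescription).
Premises 2, 4, 9, 10, 12 do not contribute to this derivation.
Hence record_prescription is obligatory.

Obligatory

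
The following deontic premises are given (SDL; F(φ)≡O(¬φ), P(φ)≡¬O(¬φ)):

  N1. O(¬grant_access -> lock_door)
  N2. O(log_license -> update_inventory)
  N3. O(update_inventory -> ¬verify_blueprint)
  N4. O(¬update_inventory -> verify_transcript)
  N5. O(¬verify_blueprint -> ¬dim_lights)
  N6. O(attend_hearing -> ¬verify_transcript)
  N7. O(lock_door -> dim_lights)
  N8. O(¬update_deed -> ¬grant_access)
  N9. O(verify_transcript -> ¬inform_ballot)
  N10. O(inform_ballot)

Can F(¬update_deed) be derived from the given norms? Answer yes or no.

Premise 10 states O(inform_ballot) outright.
The contrapositive of premise 9 (O(verify_transcript -> ¬inform_ballot)) is O(inform_ballot -> ¬verify_transcript), and O(inform_ballot) is already established, so O(¬verify_transcript).
Premise 4 is O(¬update_inventory -> verify_transcript); contrapositively O(¬verify_transcript -> update_inventory). Since O(¬verify_transcript) holds, K gives O(update_inventory).
Applying K to premise 3 (O(update_inventory -> ¬verify_blueprint)) and O(update_inventory) yields O(¬verify_blueprint).
With premise 5, O(¬verify_blueprint -> ¬dim_lights), the K-axiom yields O(¬dim_lights).
The contrapositive of premise 7 (O(lock_door -> dim_lights)) is O(¬dim_lights -> ¬lock_door), and O(¬dim_lights) is already established, so O(¬lock_door).
Premise 1 is O(¬grant_access -> lock_door); contrapositively O(¬lock_door -> grant_access). Since O(¬lock_door) holds, K gives O(grant_access).
Premise 8, O(¬update_deed -> ¬grant_access), contraposes to O(grant_access -> update_deed); with O(grant_access) we get O(update_deed).
Premises 2, 6 do not contribute to this derivation.
So O(update_deed) holds, i.e. F(¬update_deed). The claim follows.

Yes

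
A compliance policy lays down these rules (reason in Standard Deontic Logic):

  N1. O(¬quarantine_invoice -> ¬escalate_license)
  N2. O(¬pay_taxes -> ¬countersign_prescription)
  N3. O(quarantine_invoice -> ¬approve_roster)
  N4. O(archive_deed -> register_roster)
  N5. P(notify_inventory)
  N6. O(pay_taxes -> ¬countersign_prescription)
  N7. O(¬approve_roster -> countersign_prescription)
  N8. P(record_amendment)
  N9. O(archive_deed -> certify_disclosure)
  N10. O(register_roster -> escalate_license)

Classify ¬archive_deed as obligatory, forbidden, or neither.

Obligatory

By case analysis on ¬pay_taxes: premise 2 gives O(¬pay_taxes -> ¬countersign_prescription) and premise 6 gives O(pay_taxes -> ¬countersign_prescription), so O(¬countersign_prescription) either way.
Premise 7, O(¬approve_roster -> countersign_prescription), contraposes to O(¬countersign_prescription -> approve_roster); with O(¬countersign_prescription) we get O(approve_roster).
Premise 3, O(quarantine_invoice -> ¬approve_roster), contraposes to O(approve_roster -> ¬quarantine_invoice); with O(approve_roster) we get O(¬quarantine_invoice).
Applying K to premise 1 (O(¬quarantine_invoice -> ¬escalate_license)) and O(¬quarantine_invoice) yields O(¬escalate_license).
Premise 10 is O(register_roster -> escalate_license); contrapositively O(¬escalate_license -> ¬register_roster). Since O(¬escalate_license) holds, K gives O(¬register_roster).
Premise 4 is O(archive_deed -> register_roster); contrapositively O(¬register_roster -> ¬archive_deed). Since O(¬register_roster) holds, K gives O(¬archive_deed).
Premises 5, 8, 9 do not contribute to this derivation.
Hence ¬archive_deed is obligatory.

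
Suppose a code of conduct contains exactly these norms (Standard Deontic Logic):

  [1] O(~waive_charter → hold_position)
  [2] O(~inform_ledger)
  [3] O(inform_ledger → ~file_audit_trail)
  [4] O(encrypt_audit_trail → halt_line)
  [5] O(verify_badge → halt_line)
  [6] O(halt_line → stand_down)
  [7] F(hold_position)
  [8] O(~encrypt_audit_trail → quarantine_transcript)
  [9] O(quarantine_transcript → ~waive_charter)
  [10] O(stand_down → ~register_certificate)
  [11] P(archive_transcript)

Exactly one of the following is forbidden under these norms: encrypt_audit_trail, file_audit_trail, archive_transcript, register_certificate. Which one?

register_certificate

Premise 7 is F(hold_position), i.e. O(~hold_position).
Premise 1 is O(~waive_charter → hold_position); contrapositively O(~hold_position → waive_charter). Since O(~hold_position) holds, K gives O(waive_charter).
The contrapositive of premise 9 (O(quarantine_transcript → ~waive_charter)) is O(waive_charter → ~quarantine_transcript), and O(waive_charter) is already established, so O(~quarantine_transcript).
Premise 8 is O(~encrypt_audit_trail → quarantine_transcript); contrapositively O(~quarantine_transcript → encrypt_audit_trail). Since O(~quarantine_transcript) holds, K gives O(encrypt_audit_trail).
Applying K to premise 4 (O(encrypt_audit_trail → halt_line)) and O(encrypt_audit_trail) yields O(halt_line).
Applying K to premise 6 (O(halt_line → stand_down)) and O(halt_line) yields O(stand_down).
Premise 10 is O(stand_down → ~register_certificate); since O(stand_down), deontic closure gives O(~register_certificate).
So O(~register_certificate) holds, i.e. register_certificate is forbidden. None of the other listed options is forbidden under the premises.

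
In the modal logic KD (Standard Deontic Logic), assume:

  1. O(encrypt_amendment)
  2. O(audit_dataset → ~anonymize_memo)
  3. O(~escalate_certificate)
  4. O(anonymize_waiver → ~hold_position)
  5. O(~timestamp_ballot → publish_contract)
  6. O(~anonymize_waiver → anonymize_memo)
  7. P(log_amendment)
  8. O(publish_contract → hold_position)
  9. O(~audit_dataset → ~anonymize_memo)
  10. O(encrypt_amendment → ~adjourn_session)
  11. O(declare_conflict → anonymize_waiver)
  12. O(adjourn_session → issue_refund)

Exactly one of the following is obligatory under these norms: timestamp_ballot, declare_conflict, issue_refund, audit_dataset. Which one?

Premises 2 and 9 are O(audit_dataset → ~anonymize_memo) and O(~audit_dataset → ~anonymize_memo); every ideal world satisfies audit_dataset or ~audit_dataset, so in either case ~anonymize_memo holds — hence O(~anonymize_memo).
The contrapositive of premise 6 (O(~anonymize_waiver → anonymize_memo)) is O(~anonymize_memo → anonymize_waiver), and O(~anonymize_memo) is already established, so O(anonymize_waiver).
From O(anonymize_waiver) and premise 4, O(anonymize_waiver → ~hold_position), we obtain O(~hold_position).
The contrapositive of premise 8 (O(publish_contract → hold_position)) is O(~hold_position → ~publish_contract), and O(~hold_position) is already established, so O(~publish_contract).
Premise 5 is O(~timestamp_ballot → publish_contract); contrapositively O(~publish_contract → timestamp_ballot). Since O(~publish_contract) holds, K gives O(timestamp_ballot).
So O(timestamp_ballot) holds — timestamp_ballot is obligatory. None of the other listed options is made obligatory by any chain of premises.

timestamp_ballot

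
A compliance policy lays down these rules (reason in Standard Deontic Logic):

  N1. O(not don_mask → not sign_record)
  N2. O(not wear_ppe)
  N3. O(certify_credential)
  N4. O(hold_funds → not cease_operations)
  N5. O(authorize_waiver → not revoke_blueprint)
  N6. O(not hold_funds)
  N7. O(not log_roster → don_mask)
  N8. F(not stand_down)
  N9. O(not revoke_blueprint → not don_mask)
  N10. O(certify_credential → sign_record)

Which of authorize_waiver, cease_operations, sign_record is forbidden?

authorize_waiver

From premise 3 we have O(certify_credential).
Premise 10 is O(certify_credential → sign_record); since O(certify_credential), deontic closure gives O(sign_record).
Premise 1, O(not don_mask → not sign_record), contraposes to O(sign_record → don_mask); with O(sign_record) we get O(don_mask).
Premise 9, O(not revoke_blueprint → not don_mask), contraposes to O(don_mask → revoke_blueprint); with O(don_mask) we get O(revoke_blueprint).
Premise 5 is O(authorize_waiver → not revoke_blueprint); contrapositively O(revoke_blueprint → not authorize_waiver). Since O(revoke_blueprint) holds, K gives O(not authorize_waiver).
So O(not authorize_waiver) holds, i.e. authorize_waiver is forbidden. None of the other listed options is forbidden under the premises.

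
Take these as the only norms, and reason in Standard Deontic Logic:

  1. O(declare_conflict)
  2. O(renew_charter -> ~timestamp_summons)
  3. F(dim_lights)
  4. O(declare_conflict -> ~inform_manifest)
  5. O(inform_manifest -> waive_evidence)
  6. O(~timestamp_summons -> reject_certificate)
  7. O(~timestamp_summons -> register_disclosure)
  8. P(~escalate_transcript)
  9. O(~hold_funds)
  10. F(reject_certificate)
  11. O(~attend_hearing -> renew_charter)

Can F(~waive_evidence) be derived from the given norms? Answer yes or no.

Premise 5 is O(inform_manifest -> waive_evidence), but O(inform_manifest) is not derivable from the premises, so it does not yield O(waive_evidence).
No other premise forces O(waive_evidence). An ideal world satisfying every premise can still have ~waive_evidence true, so F(~waive_evidence) is not derivable.

No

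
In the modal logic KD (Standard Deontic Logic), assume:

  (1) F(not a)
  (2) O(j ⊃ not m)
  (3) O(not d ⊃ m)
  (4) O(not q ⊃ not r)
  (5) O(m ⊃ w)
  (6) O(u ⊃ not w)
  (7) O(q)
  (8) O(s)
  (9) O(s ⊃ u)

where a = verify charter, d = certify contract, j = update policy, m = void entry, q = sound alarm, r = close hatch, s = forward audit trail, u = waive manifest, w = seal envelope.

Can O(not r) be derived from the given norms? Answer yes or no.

No

Premise 4 is O(not q ⊃ not r), but O(not q) is not derivable from the premises, so it does not yield O(not r).
No other premise forces O(not r). An ideal world satisfying every premise can still have not r false, so O(not r) is not derivable.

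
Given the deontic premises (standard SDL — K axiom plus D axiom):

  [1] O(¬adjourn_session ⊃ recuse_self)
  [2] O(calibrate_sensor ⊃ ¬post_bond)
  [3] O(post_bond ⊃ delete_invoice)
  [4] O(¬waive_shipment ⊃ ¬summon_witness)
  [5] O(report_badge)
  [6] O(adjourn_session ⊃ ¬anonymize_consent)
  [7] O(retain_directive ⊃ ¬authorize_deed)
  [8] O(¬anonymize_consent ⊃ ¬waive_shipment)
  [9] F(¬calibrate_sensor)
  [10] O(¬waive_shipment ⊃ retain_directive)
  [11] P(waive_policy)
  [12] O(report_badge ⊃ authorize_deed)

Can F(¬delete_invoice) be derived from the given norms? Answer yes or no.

No

Premise 3 is O(post_bond ⊃ delete_invoice), but O(post_bond) is not derivable from the premises, so it does not yield O(delete_invoice).
No other premise forces O(delete_invoice). An ideal world satisfying every premise can still have ¬delete_invoice true, so F(¬delete_invoice) is not derivable.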